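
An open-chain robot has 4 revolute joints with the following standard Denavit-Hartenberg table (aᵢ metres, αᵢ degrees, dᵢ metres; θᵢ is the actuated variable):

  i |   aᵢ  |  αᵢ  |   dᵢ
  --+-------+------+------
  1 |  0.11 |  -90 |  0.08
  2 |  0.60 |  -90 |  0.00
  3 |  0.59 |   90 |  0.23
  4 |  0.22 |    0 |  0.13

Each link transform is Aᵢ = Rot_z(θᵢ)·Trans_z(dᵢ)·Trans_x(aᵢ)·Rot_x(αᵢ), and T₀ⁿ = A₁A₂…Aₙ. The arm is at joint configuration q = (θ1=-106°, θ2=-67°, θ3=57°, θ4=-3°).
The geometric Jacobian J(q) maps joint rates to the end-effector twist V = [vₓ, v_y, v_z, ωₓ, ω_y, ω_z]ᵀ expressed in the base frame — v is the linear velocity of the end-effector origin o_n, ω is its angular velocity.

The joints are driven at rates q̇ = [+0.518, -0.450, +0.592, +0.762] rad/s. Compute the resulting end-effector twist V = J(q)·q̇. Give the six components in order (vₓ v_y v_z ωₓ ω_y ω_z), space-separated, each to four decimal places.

0.0882 0.0866 -0.0998 -0.2527 -0.7542 0.8750

o_n = [-0.7943, -0.5633, 1.0532]
J₁: ẑ×o_n = [0.5633, -0.7943, 0.0000], ω = ẑ
J2: z=[0.9613, -0.2756, 0.0000] o=[-0.0303, -0.1057, 0.0800] → [-0.2683, -0.9355, -0.6505, 0.9613, -0.2756, 0.0000]
J3: z=[-0.2537, -0.8848, -0.3907] o=[-0.0949, -0.3311, 0.6323] → [-0.4632, 0.3801, -0.5599, -0.2537, -0.8848, -0.3907]
J4: z=[0.4332, -0.4651, 0.7720] o=[-0.6636, -0.5189, 0.8382] → [-0.0657, -0.1941, -0.0801, 0.4332, -0.4651, 0.7720]
V = J·q̇ = [0.0882, 0.0866, -0.0998, -0.2527, -0.7542, 0.8750]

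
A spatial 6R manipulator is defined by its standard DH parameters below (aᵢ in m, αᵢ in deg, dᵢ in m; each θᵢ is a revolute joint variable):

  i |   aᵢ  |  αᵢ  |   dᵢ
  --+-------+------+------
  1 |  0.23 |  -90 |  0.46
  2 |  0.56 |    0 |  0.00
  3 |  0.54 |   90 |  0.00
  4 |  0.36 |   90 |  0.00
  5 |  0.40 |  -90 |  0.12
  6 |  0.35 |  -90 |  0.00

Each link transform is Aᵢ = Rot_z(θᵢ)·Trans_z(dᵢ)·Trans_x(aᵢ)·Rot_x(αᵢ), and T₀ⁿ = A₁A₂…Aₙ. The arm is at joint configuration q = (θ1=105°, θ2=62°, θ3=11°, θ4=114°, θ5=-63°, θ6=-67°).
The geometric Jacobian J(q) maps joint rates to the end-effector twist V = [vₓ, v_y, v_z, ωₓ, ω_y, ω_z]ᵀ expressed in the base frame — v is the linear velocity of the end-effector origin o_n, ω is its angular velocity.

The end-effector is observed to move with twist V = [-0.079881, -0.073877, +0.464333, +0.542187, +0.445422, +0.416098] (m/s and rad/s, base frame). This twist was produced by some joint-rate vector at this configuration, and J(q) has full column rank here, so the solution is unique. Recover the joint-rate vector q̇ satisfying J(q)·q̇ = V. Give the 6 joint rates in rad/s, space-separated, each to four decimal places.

0.4960 -0.5050 0.5550 0.6080 -0.1330 -0.7800

o_n = [-0.7685, 0.0423, -0.8422]
J₁: ẑ×o_n = [-0.0423, -0.7685, 0.0000], ω = ẑ
J2: z=[-0.9659, -0.2588, 0.0000] o=[-0.0595, 0.2222, 0.4600] → [0.3370, -1.2578, -0.0097, -0.9659, -0.2588, 0.0000]
J3: z=[-0.9659, -0.2588, 0.0000] o=[-0.1276, 0.4761, -0.0345] → [0.2091, -0.7802, 0.2532, -0.9659, -0.2588, 0.0000]
J4: z=[-0.2475, 0.9237, 0.2924] o=[-0.1684, 0.6286, -0.5509] → [-0.0977, -0.2475, 0.6994, -0.2475, 0.9237, 0.2924]
J5: z=[-0.4620, 0.1527, -0.8736] o=[-0.4750, 0.5021, -0.4108] → [-0.4676, 0.0571, 0.2573, -0.4620, 0.1527, -0.8736]
J6: z=[-0.8712, 0.1063, 0.4793] o=[-0.5969, 0.1275, -0.5492] → [0.0097, -0.3374, 0.0924, -0.8712, 0.1063, 0.4793]
q̇ = J⁺·V = [0.4960, -0.5050, 0.5550, 0.6080, -0.1330, -0.7800]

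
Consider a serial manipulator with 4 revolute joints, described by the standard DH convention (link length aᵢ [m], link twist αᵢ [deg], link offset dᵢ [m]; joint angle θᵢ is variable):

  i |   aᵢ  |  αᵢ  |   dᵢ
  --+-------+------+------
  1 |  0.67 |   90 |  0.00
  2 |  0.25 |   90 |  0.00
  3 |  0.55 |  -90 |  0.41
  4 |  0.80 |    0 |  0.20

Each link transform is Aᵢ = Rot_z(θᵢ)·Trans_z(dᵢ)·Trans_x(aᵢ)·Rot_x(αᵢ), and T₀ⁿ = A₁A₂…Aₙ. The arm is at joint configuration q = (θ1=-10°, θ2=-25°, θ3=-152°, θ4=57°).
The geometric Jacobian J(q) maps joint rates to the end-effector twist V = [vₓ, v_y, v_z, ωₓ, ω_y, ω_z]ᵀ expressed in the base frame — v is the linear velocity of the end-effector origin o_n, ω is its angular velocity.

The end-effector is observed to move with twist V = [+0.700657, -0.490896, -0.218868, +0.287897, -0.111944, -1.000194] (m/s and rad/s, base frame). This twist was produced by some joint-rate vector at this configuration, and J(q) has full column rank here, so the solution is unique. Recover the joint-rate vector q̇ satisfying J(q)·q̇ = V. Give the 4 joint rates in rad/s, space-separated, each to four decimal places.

o_n = [0.4096, 0.5770, 0.4590]
J₁: ẑ×o_n = [-0.5770, 0.4096, 0.0000], ω = ẑ
J2: z=[-0.1736, -0.9848, 0.0000] o=[0.6598, -0.1163, 0.0000] → [-0.4520, 0.0797, -0.3668, -0.1736, -0.9848, 0.0000]
J3: z=[-0.4162, 0.0734, -0.9063] o=[0.8830, -0.1557, -0.1057] → [0.7055, 0.6640, -0.2702, -0.4162, 0.0734, -0.9063]
J4: z=[0.5723, 0.7956, -0.1984] o=[0.3237, 0.2051, -0.2720] → [0.6554, -0.4354, 0.1445, 0.5723, 0.7956, -0.1984]
q̇ = J⁺·V = [-0.6890, 0.8240, 0.1540, 0.8650]

-0.6890 0.8240 0.1540 0.8650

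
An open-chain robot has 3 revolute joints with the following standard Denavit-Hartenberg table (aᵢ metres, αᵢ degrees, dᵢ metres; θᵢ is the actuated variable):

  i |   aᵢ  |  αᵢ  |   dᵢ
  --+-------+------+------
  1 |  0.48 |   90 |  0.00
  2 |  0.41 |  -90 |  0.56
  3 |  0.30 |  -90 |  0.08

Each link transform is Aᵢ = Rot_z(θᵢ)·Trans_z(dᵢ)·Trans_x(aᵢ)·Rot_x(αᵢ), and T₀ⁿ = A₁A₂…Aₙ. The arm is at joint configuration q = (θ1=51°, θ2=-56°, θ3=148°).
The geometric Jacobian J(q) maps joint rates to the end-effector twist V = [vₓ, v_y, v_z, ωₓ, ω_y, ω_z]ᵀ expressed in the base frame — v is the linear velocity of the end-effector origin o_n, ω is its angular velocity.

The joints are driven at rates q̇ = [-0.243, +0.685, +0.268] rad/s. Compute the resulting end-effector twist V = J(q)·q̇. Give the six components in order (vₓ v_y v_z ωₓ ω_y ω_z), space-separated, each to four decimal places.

o_n = [0.7102, 0.2398, -0.0843]
J₁: ẑ×o_n = [-0.2398, 0.7102, 0.0000], ω = ẑ
J2: z=[0.7771, -0.6293, 0.0000] o=[0.3021, 0.3730, 0.0000] → [0.0530, 0.0655, 0.1533, 0.7771, -0.6293, 0.0000]
J3: z=[0.5217, 0.6443, 0.5592] o=[0.8816, 0.1988, -0.3399] → [0.1418, -0.2292, 0.1318, 0.5217, 0.6443, 0.5592]
V = J·q̇ = [0.1326, -0.1892, 0.1403, 0.6722, -0.2584, -0.0931]

0.1326 -0.1892 0.1403 0.6722 -0.2584 -0.0931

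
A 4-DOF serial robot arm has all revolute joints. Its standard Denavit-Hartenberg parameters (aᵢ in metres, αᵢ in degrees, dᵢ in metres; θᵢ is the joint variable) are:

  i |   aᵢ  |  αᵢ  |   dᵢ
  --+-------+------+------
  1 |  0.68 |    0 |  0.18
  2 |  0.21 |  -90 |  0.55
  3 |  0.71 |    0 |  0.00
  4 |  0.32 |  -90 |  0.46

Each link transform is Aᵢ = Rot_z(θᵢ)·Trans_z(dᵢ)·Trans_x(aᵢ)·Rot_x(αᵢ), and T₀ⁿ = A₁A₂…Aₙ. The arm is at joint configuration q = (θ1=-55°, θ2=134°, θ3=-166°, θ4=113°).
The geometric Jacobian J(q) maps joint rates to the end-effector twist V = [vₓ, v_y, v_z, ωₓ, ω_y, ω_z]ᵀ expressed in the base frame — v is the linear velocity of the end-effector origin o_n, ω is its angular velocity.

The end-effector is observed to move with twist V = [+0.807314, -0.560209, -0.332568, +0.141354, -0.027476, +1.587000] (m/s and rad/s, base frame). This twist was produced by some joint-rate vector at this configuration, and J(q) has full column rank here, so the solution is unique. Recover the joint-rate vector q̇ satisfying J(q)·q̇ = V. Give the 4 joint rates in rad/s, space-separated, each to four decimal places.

0.9420 0.6450 -0.5230 0.3790

o_n = [-0.1162, -0.7503, 1.1573]
J₁: ẑ×o_n = [0.7503, -0.1162, 0.0000], ω = ẑ
J2: z=[0.0000, 0.0000, 1.0000] o=[0.3900, -0.5570, 0.1800] → [0.1933, -0.5062, 0.0000, 0.0000, 0.0000, 1.0000]
J3: z=[-0.9816, 0.1908, 0.0000] o=[0.4301, -0.3509, 0.7300] → [0.0815, 0.4195, 0.4963, -0.9816, 0.1908, 0.0000]
J4: z=[-0.9816, 0.1908, 0.0000] o=[0.2987, -1.0271, 0.9018] → [0.0488, 0.2509, -0.1926, -0.9816, 0.1908, 0.0000]
q̇ = J⁺·V = [0.9420, 0.6450, -0.5230, 0.3790]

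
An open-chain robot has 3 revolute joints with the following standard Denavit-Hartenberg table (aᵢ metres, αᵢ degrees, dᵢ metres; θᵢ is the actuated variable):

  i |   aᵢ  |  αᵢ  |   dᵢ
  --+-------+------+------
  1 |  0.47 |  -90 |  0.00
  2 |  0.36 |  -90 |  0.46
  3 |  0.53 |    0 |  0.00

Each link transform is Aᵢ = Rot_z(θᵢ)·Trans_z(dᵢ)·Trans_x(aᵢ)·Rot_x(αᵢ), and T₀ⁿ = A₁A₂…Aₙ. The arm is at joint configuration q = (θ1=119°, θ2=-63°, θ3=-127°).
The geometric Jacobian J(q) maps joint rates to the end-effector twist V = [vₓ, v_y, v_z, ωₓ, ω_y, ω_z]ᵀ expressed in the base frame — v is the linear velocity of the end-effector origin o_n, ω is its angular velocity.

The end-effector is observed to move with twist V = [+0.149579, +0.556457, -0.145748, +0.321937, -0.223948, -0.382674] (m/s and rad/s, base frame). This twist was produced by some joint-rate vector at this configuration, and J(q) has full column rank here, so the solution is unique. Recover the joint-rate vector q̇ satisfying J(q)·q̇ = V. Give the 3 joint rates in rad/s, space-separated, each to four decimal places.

-0.5620 -0.1730 -0.3950

o_n = [-1.0094, -0.0009, 0.0366]
J₁: ẑ×o_n = [0.0009, -1.0094, 0.0000], ω = ẑ
J2: z=[-0.8746, -0.4848, 0.0000] o=[-0.2279, 0.4111, 0.0000] → [-0.0177, 0.0320, -0.0186, -0.8746, -0.4848, 0.0000]
J3: z=[-0.4320, 0.7793, -0.4540] o=[-0.7094, 0.3310, 0.3208] → [-0.3721, 0.0134, 0.3771, -0.4320, 0.7793, -0.4540]
q̇ = J⁺·V = [-0.5620, -0.1730, -0.3950]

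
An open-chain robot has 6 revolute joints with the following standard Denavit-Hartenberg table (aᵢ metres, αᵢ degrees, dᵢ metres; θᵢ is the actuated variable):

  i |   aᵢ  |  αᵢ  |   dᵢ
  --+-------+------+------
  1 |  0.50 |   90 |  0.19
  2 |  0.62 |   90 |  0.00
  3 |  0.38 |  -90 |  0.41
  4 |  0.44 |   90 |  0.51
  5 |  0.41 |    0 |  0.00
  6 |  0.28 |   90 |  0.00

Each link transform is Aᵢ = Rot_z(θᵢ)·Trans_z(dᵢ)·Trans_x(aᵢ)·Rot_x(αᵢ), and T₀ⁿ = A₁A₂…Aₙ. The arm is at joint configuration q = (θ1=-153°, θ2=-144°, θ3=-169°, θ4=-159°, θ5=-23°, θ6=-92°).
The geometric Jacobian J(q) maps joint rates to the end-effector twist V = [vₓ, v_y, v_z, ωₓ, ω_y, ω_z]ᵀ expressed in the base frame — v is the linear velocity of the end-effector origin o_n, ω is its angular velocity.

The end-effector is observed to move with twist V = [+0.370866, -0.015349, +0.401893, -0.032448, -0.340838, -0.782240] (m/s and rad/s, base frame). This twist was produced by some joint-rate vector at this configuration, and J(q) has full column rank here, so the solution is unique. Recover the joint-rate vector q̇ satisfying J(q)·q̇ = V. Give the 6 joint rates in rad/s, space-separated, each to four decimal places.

-0.1160 -0.6520 0.1550 -0.3100 0.9000 -0.0410

o_n = [0.5727, 0.2444, 0.1919]
J₁: ẑ×o_n = [-0.2444, 0.5727, 0.0000], ω = ẑ
J2: z=[-0.4540, 0.8910, 0.0000] o=[-0.4455, -0.2270, 0.1900] → [0.0017, 0.0008, -1.1212, -0.4540, 0.8910, 0.0000]
J3: z=[0.5237, 0.2668, 0.8090] o=[0.0014, 0.0007, -0.1744] → [-0.0994, 0.2703, -0.0248, 0.5237, 0.2668, 0.8090]
J4: z=[0.5832, -0.8046, -0.1122] o=[-0.0198, -0.0915, 0.3765] → [0.1862, 0.0412, 0.6725, 0.5832, -0.8046, -0.1122]
J5: z=[-0.2664, -0.0590, -0.9621] o=[0.6153, -0.2418, 0.2099] → [0.4688, 0.0362, -0.1320, -0.2664, -0.0590, -0.9621]
J6: z=[-0.2664, -0.0590, -0.9621] o=[0.8115, 0.1101, 0.1340] → [0.1257, 0.2452, -0.0498, -0.2664, -0.0590, -0.9621]
q̇ = J⁺·V = [-0.1160, -0.6520, 0.1550, -0.3100, 0.9000, -0.0410]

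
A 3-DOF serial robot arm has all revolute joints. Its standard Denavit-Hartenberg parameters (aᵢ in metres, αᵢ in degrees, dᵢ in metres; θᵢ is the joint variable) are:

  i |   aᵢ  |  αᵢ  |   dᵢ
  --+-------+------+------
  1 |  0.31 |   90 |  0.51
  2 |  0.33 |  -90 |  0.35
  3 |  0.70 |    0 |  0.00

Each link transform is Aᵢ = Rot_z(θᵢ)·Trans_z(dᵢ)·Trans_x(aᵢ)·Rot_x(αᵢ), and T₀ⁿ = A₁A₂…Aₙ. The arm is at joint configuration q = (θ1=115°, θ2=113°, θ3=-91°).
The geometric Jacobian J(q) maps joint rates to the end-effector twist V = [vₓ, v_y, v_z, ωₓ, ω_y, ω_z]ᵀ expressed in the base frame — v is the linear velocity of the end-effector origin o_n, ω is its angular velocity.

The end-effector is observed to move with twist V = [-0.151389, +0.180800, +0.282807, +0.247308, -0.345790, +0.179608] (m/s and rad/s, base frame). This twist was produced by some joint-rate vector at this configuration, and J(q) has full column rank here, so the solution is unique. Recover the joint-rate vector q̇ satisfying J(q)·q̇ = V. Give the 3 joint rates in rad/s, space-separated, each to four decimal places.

o_n = [0.8730, 0.6121, 0.8025]
J₁: ẑ×o_n = [-0.6121, 0.8730, 0.0000], ω = ẑ
J2: z=[0.9063, 0.4226, 0.0000] o=[-0.1310, 0.2810, 0.5100] → [0.1236, -0.2651, -0.1242, 0.9063, 0.4226, 0.0000]
J3: z=[0.3890, -0.8343, -0.3907] o=[0.2407, 0.3120, 0.8138] → [0.1266, -0.2427, 0.6443, 0.3890, -0.8343, -0.3907]
q̇ = J⁺·V = [0.3570, 0.0780, 0.4540]

0.3570 0.0780 0.4540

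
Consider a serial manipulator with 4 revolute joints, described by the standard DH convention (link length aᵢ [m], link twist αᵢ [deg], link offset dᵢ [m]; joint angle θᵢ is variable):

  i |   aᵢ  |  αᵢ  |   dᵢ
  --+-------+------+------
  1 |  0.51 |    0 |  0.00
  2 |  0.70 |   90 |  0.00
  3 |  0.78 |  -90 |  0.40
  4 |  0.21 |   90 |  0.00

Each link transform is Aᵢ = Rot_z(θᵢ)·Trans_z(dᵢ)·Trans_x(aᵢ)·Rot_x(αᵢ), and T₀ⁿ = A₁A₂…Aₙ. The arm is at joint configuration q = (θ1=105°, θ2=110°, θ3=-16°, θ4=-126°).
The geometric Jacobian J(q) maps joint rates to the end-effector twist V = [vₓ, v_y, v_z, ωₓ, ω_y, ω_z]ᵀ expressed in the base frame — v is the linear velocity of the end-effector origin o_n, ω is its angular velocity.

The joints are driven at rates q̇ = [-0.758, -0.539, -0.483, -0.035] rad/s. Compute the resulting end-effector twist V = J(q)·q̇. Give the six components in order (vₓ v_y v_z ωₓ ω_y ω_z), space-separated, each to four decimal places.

o_n = [-1.5493, 0.1959, -0.1810]
J₁: ẑ×o_n = [-0.1959, -1.5493, 0.0000], ω = ẑ
J2: z=[0.0000, 0.0000, 1.0000] o=[-0.1320, 0.4926, 0.0000] → [0.2967, -1.4173, 0.0000, 0.0000, 0.0000, 1.0000]
J3: z=[-0.5736, 0.8192, 0.0000] o=[-0.7054, 0.0911, 0.0000] → [-0.1482, -0.1038, 0.6311, -0.5736, 0.8192, 0.0000]
J4: z=[-0.2258, -0.1581, 0.9613] o=[-1.5490, -0.0113, -0.2150] → [-0.2046, 0.0074, -0.0468, -0.2258, -0.1581, 0.9613]
V = J·q̇ = [0.0674, 1.9881, -0.3032, 0.2849, -0.3901, -1.3306]

0.0674 1.9881 -0.3032 0.2849 -0.3901 -1.3306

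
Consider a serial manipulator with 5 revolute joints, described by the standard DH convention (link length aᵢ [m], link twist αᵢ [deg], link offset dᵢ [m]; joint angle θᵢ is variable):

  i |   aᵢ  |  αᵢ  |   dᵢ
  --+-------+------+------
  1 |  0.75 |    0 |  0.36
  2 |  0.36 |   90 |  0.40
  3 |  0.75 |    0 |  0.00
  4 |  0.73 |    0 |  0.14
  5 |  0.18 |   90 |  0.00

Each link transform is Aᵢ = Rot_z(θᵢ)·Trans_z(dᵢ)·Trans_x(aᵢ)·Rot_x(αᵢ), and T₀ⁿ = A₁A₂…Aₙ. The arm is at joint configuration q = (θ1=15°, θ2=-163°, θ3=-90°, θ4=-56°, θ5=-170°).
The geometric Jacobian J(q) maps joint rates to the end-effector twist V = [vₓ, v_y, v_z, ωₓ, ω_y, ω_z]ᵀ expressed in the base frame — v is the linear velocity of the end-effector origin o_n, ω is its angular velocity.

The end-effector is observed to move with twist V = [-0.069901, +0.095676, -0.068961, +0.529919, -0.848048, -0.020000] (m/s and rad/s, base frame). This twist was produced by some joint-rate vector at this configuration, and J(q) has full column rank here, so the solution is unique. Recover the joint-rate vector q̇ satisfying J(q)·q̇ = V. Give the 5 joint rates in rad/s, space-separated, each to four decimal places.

0.1680 -0.1880 -0.0480 -0.0520 -0.9000

o_n = [0.7484, 0.3742, -0.2732]
J₁: ẑ×o_n = [-0.3742, 0.7484, 0.0000], ω = ẑ
J2: z=[0.0000, 0.0000, 1.0000] o=[0.7244, 0.1941, 0.3600] → [-0.1800, 0.0239, 0.0000, 0.0000, 0.0000, 1.0000]
J3: z=[-0.5299, 0.8480, 0.0000] o=[0.4191, 0.0033, 0.7600] → [-0.8762, -0.5475, -0.4757, -0.5299, 0.8480, 0.0000]
J4: z=[-0.5299, 0.8480, 0.0000] o=[0.4191, 0.0033, 0.0100] → [-0.2401, -0.1501, -0.4757, -0.5299, 0.8480, 0.0000]
J5: z=[-0.5299, 0.8480, 0.0000] o=[0.8582, 0.4428, -0.3982] → [0.1060, 0.0663, 0.1295, -0.5299, 0.8480, 0.0000]
q̇ = J⁺·V = [0.1680, -0.1880, -0.0480, -0.0520, -0.9000]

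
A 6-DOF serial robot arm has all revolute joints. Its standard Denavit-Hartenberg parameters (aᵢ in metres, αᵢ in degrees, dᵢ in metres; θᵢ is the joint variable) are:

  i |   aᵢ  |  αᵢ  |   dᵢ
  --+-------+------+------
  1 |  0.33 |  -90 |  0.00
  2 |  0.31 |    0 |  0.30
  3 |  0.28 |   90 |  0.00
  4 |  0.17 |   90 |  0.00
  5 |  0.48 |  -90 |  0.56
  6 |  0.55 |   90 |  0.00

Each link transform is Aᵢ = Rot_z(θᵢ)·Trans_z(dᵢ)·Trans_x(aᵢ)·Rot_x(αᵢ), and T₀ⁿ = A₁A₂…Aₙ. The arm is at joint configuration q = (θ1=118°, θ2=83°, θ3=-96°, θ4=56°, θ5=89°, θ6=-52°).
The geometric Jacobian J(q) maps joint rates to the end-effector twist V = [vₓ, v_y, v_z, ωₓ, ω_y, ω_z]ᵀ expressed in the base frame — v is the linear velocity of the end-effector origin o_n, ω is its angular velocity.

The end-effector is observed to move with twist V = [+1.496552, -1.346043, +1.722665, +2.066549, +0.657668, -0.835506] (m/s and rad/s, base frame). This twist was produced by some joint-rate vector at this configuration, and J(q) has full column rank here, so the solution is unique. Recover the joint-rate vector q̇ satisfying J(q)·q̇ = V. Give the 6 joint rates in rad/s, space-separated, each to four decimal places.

-0.3870 -0.4540 -0.9940 -0.3640 -0.0150 0.8370

o_n = [-0.5475, 1.2485, 0.7613]
J₁: ẑ×o_n = [-1.2485, -0.5475, 0.0000], ω = ẑ
J2: z=[-0.8829, -0.4695, 0.0000] o=[-0.1549, 0.2914, 0.0000] → [-0.3574, 0.6721, -1.0294, -0.8829, -0.4695, 0.0000]
J3: z=[-0.8829, -0.4695, 0.0000] o=[-0.4375, 0.1839, -0.3077] → [-0.5018, 0.9438, -0.9916, -0.8829, -0.4695, 0.0000]
J4: z=[0.1056, -0.1986, 0.9744] o=[-0.5656, 0.4248, -0.2447] → [-1.0024, -0.0886, 0.0906, 0.1056, -0.1986, 0.9744]
J5: z=[0.1145, 0.9758, 0.1865] o=[-0.7336, 0.4404, -0.2233] → [0.8100, -0.0780, -0.0890, 0.1145, 0.9758, 0.1865]
J6: z=[0.9895, -0.0953, -0.1088] o=[-0.6270, 0.8923, 0.3498] → [-0.0005, -0.4158, 0.3600, 0.9895, -0.0953, -0.1088]
q̇ = J⁺·V = [-0.3870, -0.4540, -0.9940, -0.3640, -0.0150, 0.8370]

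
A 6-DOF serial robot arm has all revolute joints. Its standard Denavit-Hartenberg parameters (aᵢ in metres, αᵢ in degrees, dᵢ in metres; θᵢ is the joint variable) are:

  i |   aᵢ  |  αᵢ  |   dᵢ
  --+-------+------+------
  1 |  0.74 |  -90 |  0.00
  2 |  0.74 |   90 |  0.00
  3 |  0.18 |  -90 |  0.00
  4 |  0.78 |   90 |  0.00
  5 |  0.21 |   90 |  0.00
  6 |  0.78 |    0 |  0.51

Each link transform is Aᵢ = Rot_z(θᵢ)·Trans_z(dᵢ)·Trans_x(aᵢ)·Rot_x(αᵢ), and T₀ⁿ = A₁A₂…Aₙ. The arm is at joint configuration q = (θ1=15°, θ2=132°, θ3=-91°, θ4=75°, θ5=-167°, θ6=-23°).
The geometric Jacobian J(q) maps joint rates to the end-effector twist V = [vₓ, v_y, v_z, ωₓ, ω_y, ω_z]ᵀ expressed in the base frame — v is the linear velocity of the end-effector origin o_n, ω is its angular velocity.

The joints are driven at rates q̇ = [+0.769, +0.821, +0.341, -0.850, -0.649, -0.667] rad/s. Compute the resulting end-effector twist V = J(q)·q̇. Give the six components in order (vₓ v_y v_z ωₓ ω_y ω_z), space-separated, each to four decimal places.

o_n = [0.1130, 0.2075, -0.8680]
J₁: ẑ×o_n = [-0.2075, 0.1130, 0.0000], ω = ẑ
J2: z=[-0.2588, 0.9659, 0.0000] o=[0.7148, 0.1915, 0.0000] → [-0.8384, -0.2247, 0.5771, -0.2588, 0.9659, 0.0000]
J3: z=[0.7178, 0.1923, -0.6691] o=[0.2365, 0.0634, -0.5499] → [0.0353, 0.3109, 0.1272, 0.7178, 0.1923, -0.6691]
J4: z=[-0.6417, -0.1900, -0.7430] o=[0.2851, -0.1099, -0.5476] → [0.2967, -0.0777, -0.2364, -0.6417, -0.1900, -0.7430]
J5: z=[0.4466, -0.8802, -0.1607] o=[-0.2012, -0.4492, -0.0408] → [0.8335, 0.3190, 0.5699, 0.4466, -0.8802, -0.1607]
J6: z=[-0.4850, -0.0873, -0.8701] o=[-0.0433, -0.3512, -0.1387] → [0.5498, -0.4898, -0.2573, -0.4850, -0.0873, -0.8701]
V = J·q̇ = [-1.9958, 0.1943, 0.5199, 0.6114, 1.6496, 1.8570]

-1.9958 0.1943 0.5199 0.6114 1.6496 1.8570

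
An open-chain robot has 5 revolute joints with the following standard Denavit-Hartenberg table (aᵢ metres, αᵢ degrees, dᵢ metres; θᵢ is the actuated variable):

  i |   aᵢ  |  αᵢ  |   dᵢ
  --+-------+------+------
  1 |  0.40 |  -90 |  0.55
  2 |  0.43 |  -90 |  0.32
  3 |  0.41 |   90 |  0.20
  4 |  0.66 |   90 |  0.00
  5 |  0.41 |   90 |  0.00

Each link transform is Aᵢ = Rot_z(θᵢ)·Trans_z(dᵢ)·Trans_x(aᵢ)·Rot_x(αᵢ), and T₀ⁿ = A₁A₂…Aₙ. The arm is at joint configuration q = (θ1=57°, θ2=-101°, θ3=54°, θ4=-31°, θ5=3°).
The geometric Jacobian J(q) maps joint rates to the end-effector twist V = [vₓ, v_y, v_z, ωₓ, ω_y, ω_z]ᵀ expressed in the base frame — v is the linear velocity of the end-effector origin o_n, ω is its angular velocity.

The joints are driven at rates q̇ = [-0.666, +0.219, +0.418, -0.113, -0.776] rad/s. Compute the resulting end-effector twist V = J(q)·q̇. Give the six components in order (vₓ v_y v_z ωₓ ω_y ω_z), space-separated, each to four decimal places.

0.1866 -0.3778 -0.6099 0.7074 0.7758 -0.3185

o_n = [0.5240, -0.5531, 1.6877]
J₁: ẑ×o_n = [0.5531, 0.5240, -0.0000], ω = ẑ
J2: z=[-0.8387, 0.5446, 0.0000] o=[0.2179, 0.3355, 0.5500] → [0.6196, 0.9541, 0.5785, -0.8387, 0.5446, 0.0000]
J3: z=[0.5346, 0.8233, 0.1908] o=[-0.0952, 0.4409, 0.9721] → [0.7788, -0.2644, -1.0412, 0.5346, 0.8233, 0.1908]
J4: z=[-0.5770, 0.1907, 0.7942] o=[0.2649, 0.3864, 1.2468] → [0.8302, 0.4602, 0.4927, -0.5770, 0.1907, 0.7942]
J5: z=[-0.7763, -0.4303, -0.4607] o=[0.4324, -0.1960, 1.5084] → [-0.2417, 0.0970, 0.3167, -0.7763, -0.4303, -0.4607]
V = J·q̇ = [0.1866, -0.3778, -0.6099, 0.7074, 0.7758, -0.3185]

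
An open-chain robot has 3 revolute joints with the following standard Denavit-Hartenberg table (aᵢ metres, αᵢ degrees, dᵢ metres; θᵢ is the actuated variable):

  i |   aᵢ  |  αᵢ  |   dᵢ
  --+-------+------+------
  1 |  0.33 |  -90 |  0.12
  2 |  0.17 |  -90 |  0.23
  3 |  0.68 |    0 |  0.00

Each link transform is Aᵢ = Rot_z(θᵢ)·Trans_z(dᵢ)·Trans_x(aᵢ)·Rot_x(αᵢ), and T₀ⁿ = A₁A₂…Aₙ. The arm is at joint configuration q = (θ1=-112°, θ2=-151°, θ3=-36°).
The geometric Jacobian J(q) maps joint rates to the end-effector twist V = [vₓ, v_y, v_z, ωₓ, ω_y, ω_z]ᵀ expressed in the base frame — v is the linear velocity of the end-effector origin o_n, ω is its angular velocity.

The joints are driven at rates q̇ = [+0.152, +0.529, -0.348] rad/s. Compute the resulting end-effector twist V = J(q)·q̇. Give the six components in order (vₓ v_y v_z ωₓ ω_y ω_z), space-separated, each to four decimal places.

o_n = [0.6962, 0.0421, 0.4691]
J₁: ẑ×o_n = [-0.0421, 0.6962, 0.0000], ω = ẑ
J2: z=[0.9272, -0.3746, 0.0000] o=[-0.1236, -0.3060, 0.1200] → [-0.1308, -0.3237, 0.6298, 0.9272, -0.3746, 0.0000]
J3: z=[-0.1816, -0.4495, 0.8746] o=[0.1453, -0.2543, 0.2024] → [-0.3791, 0.5302, 0.1938, -0.1816, -0.4495, 0.8746]
V = J·q̇ = [0.0563, -0.2499, 0.2658, 0.5537, -0.0417, -0.1524]

0.0563 -0.2499 0.2658 0.5537 -0.0417 -0.1524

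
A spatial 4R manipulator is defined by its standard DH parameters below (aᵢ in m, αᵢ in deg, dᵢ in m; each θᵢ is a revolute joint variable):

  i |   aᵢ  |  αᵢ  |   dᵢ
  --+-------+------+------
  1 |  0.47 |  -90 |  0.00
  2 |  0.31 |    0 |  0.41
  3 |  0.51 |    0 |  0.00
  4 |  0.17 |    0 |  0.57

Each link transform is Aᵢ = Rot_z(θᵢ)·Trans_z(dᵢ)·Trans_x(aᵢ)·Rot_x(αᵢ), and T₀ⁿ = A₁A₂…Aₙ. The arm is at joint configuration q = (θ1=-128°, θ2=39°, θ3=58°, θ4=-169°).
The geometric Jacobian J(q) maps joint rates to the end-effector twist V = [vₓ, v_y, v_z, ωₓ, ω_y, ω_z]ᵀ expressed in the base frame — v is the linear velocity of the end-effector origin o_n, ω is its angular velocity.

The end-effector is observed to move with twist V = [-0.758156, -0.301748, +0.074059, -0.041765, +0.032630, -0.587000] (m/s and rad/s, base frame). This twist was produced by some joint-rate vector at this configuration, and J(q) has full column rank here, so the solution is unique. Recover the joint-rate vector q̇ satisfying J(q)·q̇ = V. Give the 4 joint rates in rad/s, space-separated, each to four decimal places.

-0.5870 -0.3330 0.1890 0.0910

o_n = [0.3405, -1.1560, -0.5396]
J₁: ẑ×o_n = [1.1560, 0.3405, -0.0000], ω = ẑ
J2: z=[0.7880, -0.6157, 0.0000] o=[-0.2894, -0.3704, 0.0000] → [0.3322, 0.4252, -0.2313, 0.7880, -0.6157, 0.0000]
J3: z=[0.7880, -0.6157, 0.0000] o=[-0.1146, -0.8126, -0.1951] → [0.2121, 0.2715, 0.0096, 0.7880, -0.6157, 0.0000]
J4: z=[0.7880, -0.6157, 0.0000] o=[-0.0763, -0.7637, -0.7013] → [-0.0995, -0.1274, -0.0525, 0.7880, -0.6157, 0.0000]
q̇ = J⁺·V = [-0.5870, -0.3330, 0.1890, 0.0910]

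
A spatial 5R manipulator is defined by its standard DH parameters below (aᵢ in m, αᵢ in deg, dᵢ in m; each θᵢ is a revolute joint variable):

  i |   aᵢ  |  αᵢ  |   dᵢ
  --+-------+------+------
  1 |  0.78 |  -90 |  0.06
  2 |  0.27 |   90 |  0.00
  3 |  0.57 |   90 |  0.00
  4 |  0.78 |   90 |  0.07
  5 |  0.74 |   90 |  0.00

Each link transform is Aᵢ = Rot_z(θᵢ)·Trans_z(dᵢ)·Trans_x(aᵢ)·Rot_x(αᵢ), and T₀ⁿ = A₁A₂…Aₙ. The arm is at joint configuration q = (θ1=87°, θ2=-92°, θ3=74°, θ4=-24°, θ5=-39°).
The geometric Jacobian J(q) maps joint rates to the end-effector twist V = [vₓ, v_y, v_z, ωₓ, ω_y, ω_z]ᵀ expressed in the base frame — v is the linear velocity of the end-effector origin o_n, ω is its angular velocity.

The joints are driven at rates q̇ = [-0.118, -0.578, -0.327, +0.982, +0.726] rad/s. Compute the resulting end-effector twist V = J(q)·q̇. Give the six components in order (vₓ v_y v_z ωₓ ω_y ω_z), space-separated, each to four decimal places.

-0.5669 -1.1099 1.5118 1.1812 0.8989 0.7786

o_n = [-1.7755, 1.4121, 0.4670]
J₁: ẑ×o_n = [-1.4121, -1.7755, 0.0000], ω = ẑ
J2: z=[-0.9986, 0.0523, 0.0000] o=[0.0408, 0.7789, 0.0600] → [0.0213, 0.4064, -0.5373, -0.9986, 0.0523, 0.0000]
J3: z=[-0.0523, -0.9980, -0.0349] o=[0.0403, 0.7695, 0.3298] → [-0.1144, 0.0705, -1.8458, -0.0523, -0.9980, -0.0349]
J4: z=[0.2735, -0.0479, 0.9607] o=[-0.5071, 0.7927, 0.4869] → [-0.5941, -1.2131, 0.1086, 0.2735, -0.0479, 0.9607]
J5: z=[0.4384, 0.8952, -0.0802] o=[-1.1558, 1.1350, 0.7615] → [-0.2414, 0.1788, 0.6763, 0.4384, 0.8952, -0.0802]
V = J·q̇ = [-0.5669, -1.1099, 1.5118, 1.1812, 0.8989, 0.7786]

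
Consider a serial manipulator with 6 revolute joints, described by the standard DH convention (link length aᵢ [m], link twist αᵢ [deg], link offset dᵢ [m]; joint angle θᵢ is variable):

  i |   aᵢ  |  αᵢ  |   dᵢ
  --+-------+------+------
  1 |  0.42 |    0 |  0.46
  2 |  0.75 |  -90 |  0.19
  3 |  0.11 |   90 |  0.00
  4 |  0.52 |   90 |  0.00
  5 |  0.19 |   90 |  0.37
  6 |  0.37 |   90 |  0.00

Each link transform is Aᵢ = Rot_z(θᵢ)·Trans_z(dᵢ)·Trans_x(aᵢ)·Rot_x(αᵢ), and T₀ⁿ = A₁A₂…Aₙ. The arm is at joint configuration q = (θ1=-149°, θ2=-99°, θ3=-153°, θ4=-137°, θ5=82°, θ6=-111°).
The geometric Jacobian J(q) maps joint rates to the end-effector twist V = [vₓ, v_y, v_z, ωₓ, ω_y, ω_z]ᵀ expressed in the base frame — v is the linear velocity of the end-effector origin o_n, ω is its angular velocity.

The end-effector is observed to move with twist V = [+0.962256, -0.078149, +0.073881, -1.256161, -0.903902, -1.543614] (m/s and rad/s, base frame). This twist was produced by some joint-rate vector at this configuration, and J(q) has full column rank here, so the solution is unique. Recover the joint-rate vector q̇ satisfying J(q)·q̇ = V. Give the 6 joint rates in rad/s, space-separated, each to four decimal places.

-0.3760 -0.2000 0.8200 0.9750 0.5760 -0.3880

o_n = [-0.4119, 0.8253, 0.4664]
J₁: ẑ×o_n = [-0.8253, -0.4119, 0.0000], ω = ẑ
J2: z=[0.0000, 0.0000, 1.0000] o=[-0.3600, -0.2163, 0.4600] → [-1.0416, -0.0518, 0.0000, 0.0000, 0.0000, 1.0000]
J3: z=[-0.9272, -0.3746, 0.0000] o=[-0.6410, 0.4791, 0.6500] → [0.0688, -0.1703, -0.2352, -0.9272, -0.3746, 0.0000]
J4: z=[0.1701, -0.4209, -0.8910] o=[-0.6042, 0.3882, 0.6999] → [0.4878, -0.1317, 0.1553, 0.1701, -0.4209, -0.8910]
J5: z=[-0.9057, 0.2894, -0.3096] o=[-0.4024, 0.8352, 0.5273] → [-0.0207, -0.0522, 0.0118, -0.9057, 0.2894, -0.3096]
J6: z=[0.3608, 0.9099, -0.2048] o=[-0.6952, 0.8859, 0.2363] → [0.1969, -0.1410, -0.2797, 0.3608, 0.9099, -0.2048]
q̇ = J⁺·V = [-0.3760, -0.2000, 0.8200, 0.9750, 0.5760, -0.3880]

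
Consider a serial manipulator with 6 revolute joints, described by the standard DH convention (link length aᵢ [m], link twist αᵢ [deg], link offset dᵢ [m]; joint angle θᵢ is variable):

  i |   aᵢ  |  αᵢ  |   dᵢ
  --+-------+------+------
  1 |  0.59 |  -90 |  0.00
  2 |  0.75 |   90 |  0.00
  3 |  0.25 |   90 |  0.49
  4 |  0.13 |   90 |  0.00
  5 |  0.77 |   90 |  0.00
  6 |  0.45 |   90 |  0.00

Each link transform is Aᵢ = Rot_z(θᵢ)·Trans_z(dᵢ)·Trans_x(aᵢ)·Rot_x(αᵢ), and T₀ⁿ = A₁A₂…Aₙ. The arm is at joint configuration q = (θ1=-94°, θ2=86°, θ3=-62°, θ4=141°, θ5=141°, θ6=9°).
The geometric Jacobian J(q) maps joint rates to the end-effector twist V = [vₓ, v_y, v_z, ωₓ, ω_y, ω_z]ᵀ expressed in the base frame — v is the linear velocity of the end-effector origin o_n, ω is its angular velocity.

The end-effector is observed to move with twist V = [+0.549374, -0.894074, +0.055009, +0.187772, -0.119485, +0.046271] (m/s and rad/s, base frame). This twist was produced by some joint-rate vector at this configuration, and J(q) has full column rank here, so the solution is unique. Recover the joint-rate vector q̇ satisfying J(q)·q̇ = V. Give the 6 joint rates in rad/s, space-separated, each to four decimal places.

0.6890 -0.4170 0.8050 -0.5090 -0.7270 -0.4520

o_n = [-1.2201, -0.5744, -0.5067]
J₁: ẑ×o_n = [0.5744, -1.2201, 0.0000], ω = ẑ
J2: z=[0.9976, -0.0698, 0.0000] o=[-0.0412, -0.5886, 0.0000] → [0.0353, 0.5055, -0.0681, 0.9976, -0.0698, 0.0000]
J3: z=[-0.0696, -0.9951, 0.0698] o=[-0.0448, -0.6408, -0.7482] → [-0.2449, -0.0652, -1.1742, -0.0696, -0.9951, 0.0698]
J4: z=[-0.4640, 0.0942, 0.8808] o=[-0.2997, -1.1211, -0.8311] → [-0.4511, -0.6602, -0.1670, -0.4640, 0.0942, 0.8808]
J5: z=[-0.6098, -0.7552, -0.2405] o=[-0.2161, -1.2055, -0.7781] → [-0.0531, 0.4069, -1.1430, -0.6098, -0.7552, -0.2405]
J6: z=[0.0437, -0.3351, 0.9412] o=[-0.8255, -0.7716, -0.5953] → [-0.2153, -0.3753, -0.1236, 0.0437, -0.3351, 0.9412]
q̇ = J⁺·V = [0.6890, -0.4170, 0.8050, -0.5090, -0.7270, -0.4520]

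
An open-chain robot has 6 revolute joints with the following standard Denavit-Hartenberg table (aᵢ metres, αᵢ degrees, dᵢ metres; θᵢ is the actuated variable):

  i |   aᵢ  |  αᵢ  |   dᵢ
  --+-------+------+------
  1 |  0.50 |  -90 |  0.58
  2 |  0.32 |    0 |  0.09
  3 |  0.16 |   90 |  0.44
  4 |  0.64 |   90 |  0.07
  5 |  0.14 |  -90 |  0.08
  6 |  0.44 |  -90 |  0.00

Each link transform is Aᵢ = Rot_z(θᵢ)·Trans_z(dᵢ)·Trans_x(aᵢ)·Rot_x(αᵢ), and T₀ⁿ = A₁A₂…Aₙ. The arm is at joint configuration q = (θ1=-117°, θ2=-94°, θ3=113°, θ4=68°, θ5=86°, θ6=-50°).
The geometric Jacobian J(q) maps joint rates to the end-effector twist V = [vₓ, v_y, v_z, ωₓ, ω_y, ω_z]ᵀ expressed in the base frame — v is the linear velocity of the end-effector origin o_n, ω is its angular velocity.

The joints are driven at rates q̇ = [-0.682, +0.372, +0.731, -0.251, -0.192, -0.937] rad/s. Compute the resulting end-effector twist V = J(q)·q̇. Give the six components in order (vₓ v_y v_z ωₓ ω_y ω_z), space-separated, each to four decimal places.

-1.6104 -0.6189 -1.4284 1.7919 -0.9801 -1.0372

o_n = [0.2542, -1.6916, 1.1046]
J₁: ẑ×o_n = [1.6916, 0.2542, -0.0000], ω = ẑ
J2: z=[0.8910, -0.4540, 0.0000] o=[-0.2270, -0.4455, 0.5800] → [-0.2382, -0.4674, -0.8918, 0.8910, -0.4540, 0.0000]
J3: z=[0.8910, -0.4540, 0.0000] o=[-0.1367, -0.4665, 0.8992] → [-0.0932, -0.1830, -0.9142, 0.8910, -0.4540, 0.0000]
J4: z=[-0.1478, -0.2901, 0.9455] o=[0.1867, -0.8010, 0.8471] → [0.7674, 0.1019, 0.1512, -0.1478, -0.2901, 0.9455]
J5: z=[-0.7318, -0.6111, -0.3019] o=[0.6022, -1.2927, 0.8353] → [-0.2850, 0.3021, 0.0793, -0.7318, -0.6111, -0.3019]
J6: z=[-0.6740, 0.7145, 0.1876] o=[0.5295, -1.3893, 0.9420] → [0.1729, 0.0580, 0.4004, -0.6740, 0.7145, 0.1876]
V = J·q̇ = [-1.6104, -0.6189, -1.4284, 1.7919, -0.9801, -1.0372]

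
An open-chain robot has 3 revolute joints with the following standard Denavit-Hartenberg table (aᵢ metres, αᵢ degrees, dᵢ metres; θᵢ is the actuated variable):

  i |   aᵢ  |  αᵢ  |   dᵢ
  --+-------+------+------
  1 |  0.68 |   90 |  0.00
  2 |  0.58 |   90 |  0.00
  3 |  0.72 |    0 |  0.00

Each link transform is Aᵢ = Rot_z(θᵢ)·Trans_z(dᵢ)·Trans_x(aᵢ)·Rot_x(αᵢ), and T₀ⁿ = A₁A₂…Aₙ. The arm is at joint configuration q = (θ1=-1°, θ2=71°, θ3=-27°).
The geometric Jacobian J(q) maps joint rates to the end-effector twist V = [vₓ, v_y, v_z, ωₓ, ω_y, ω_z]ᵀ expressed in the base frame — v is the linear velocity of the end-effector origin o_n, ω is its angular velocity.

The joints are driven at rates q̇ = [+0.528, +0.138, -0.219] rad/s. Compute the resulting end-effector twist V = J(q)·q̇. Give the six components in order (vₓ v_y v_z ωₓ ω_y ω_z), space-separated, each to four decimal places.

o_n = [1.0832, 0.3080, 1.1550]
J₁: ẑ×o_n = [-0.3080, 1.0832, 0.0000], ω = ẑ
J2: z=[-0.0175, -0.9998, 0.0000] o=[0.6799, -0.0119, 0.0000] → [-1.1548, 0.0202, 0.3977, -0.0175, -0.9998, 0.0000]
J3: z=[0.9454, -0.0165, -0.3256] o=[0.8687, -0.0152, 0.5484] → [0.0952, -0.6433, 0.3091, 0.9454, -0.0165, -0.3256]
V = J·q̇ = [-0.3428, 0.7156, -0.0128, -0.2094, -0.1344, 0.5993]

-0.3428 0.7156 -0.0128 -0.2094 -0.1344 0.5993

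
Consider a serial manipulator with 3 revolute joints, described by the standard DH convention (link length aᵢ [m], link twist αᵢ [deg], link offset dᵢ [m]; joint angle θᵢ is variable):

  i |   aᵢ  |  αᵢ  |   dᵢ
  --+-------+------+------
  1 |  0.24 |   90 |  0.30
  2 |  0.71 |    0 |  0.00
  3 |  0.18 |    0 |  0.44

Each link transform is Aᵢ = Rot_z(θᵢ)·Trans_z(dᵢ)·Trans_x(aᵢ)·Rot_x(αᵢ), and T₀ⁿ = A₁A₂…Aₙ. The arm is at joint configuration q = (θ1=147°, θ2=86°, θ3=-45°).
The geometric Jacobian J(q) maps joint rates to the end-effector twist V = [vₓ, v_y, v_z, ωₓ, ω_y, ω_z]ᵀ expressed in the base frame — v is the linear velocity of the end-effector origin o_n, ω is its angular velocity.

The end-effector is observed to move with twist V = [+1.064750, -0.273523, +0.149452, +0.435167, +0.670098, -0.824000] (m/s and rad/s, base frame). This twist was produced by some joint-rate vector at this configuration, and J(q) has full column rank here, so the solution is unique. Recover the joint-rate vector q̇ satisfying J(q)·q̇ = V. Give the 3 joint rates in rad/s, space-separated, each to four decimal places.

o_n = [-0.1171, 0.6007, 1.1264]
J₁: ẑ×o_n = [-0.6007, -0.1171, 0.0000], ω = ẑ
J2: z=[0.5446, 0.8387, 0.0000] o=[-0.2013, 0.1307, 0.3000] → [0.6930, -0.4501, 0.1854, 0.5446, 0.8387, 0.0000]
J3: z=[0.5446, 0.8387, 0.0000] o=[-0.2428, 0.1577, 1.0083] → [0.0990, -0.0643, 0.1358, 0.5446, 0.8387, 0.0000]
q̇ = J⁺·V = [-0.8240, 0.8260, -0.0270]

-0.8240 0.8260 -0.0270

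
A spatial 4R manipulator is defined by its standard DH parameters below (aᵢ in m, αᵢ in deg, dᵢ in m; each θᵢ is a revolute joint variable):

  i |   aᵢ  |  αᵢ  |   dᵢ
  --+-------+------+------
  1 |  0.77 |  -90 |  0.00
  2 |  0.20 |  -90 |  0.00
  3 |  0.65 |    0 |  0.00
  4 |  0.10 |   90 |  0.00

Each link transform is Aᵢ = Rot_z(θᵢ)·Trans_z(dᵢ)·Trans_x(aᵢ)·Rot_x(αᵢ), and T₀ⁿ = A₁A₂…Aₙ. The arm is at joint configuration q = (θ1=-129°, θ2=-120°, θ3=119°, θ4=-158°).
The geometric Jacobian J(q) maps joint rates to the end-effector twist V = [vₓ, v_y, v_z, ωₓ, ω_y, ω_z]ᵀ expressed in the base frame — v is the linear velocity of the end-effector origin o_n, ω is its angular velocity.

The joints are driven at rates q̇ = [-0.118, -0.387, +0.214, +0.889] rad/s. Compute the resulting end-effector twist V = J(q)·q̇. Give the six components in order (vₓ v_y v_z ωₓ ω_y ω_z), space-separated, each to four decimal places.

-0.0733 0.0864 -0.0380 -0.9019 -0.4988 0.4335

o_n = [-0.8893, -0.2948, -0.0324]
J₁: ẑ×o_n = [0.2948, -0.8893, 0.0000], ω = ẑ
J2: z=[0.7771, -0.6293, 0.0000] o=[-0.4846, -0.5984, 0.0000] → [0.0204, 0.0252, -0.0187, 0.7771, -0.6293, 0.0000]
J3: z=[-0.5450, -0.6730, 0.5000] o=[-0.4216, -0.5207, 0.1732] → [0.0254, -0.3459, -0.4378, -0.5450, -0.6730, 0.5000]
J4: z=[-0.5450, -0.6730, 0.5000] o=[-0.9626, -0.2854, -0.0997] → [-0.0406, 0.0734, 0.0545, -0.5450, -0.6730, 0.5000]
V = J·q̇ = [-0.0733, 0.0864, -0.0380, -0.9019, -0.4988, 0.4335]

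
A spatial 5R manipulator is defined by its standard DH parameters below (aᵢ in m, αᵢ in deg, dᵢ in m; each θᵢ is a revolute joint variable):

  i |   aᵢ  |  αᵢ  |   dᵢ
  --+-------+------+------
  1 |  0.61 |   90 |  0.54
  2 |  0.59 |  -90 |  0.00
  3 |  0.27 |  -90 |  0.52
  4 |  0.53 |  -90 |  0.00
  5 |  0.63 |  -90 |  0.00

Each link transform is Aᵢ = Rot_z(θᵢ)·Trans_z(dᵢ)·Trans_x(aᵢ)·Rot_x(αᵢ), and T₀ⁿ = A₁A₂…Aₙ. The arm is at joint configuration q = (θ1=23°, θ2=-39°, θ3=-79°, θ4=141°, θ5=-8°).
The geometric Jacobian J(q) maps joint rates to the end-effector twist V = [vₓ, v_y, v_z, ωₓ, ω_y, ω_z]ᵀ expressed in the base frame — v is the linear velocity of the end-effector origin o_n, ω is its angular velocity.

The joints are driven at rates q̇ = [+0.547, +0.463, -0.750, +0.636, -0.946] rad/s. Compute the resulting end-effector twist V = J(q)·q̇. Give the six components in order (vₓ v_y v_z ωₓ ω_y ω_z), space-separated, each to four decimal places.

o_n = [0.5933, 0.9383, 0.0296]
J₁: ẑ×o_n = [-0.9383, 0.5933, 0.0000], ω = ẑ
J2: z=[0.3907, -0.9205, 0.0000] o=[0.5615, 0.2383, 0.5400] → [0.4698, 0.1994, 0.3027, 0.3907, -0.9205, 0.0000]
J3: z=[0.5793, 0.2459, 0.7771] o=[0.9836, 0.4175, 0.1687] → [-0.4390, -0.2227, 0.3977, 0.5793, 0.2459, 0.7771]
J4: z=[0.6277, 0.4737, -0.6178] o=[1.4252, 0.3170, 0.5404] → [0.1418, 0.8346, 0.7841, 0.6277, 0.4737, -0.6178]
J5: z=[0.1229, 0.7233, 0.6795] o=[1.0178, 0.5833, 0.3306] → [-0.4590, -0.2515, 0.3507, 0.1229, 0.7233, 0.6795]
V = J·q̇ = [0.5579, 1.3526, 0.0088, 0.0294, -0.9936, -1.0716]

0.5579 1.3526 0.0088 0.0294 -0.9936 -1.0716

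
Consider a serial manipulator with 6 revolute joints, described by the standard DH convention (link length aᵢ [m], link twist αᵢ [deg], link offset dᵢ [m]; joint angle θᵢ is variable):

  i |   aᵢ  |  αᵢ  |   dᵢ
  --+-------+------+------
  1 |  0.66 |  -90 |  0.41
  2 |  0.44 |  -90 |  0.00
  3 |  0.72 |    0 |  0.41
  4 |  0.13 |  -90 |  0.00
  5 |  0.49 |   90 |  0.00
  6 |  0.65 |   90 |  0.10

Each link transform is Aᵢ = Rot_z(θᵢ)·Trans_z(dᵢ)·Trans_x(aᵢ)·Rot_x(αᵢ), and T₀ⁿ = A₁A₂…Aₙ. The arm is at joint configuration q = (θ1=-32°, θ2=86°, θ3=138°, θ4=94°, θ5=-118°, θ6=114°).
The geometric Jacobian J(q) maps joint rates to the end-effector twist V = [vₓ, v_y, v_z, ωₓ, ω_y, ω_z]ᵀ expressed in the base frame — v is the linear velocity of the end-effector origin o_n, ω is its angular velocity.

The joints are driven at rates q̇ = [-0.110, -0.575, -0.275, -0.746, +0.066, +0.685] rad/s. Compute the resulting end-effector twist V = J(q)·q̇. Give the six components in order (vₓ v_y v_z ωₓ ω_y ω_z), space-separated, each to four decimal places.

o_n = [0.0201, -0.2092, -0.0406]
J₁: ẑ×o_n = [0.2092, 0.0201, -0.0000], ω = ẑ
J2: z=[0.5299, 0.8480, 0.0000] o=[0.5597, -0.3497, 0.4100] → [-0.3821, 0.2388, 0.5321, 0.5299, 0.8480, 0.0000]
J3: z=[-0.8460, 0.5286, -0.0698] o=[0.5857, -0.3660, -0.0289] → [0.0048, 0.0296, 0.1664, -0.8460, 0.5286, -0.0698]
J4: z=[-0.8460, 0.5286, -0.0698] o=[-0.0481, -0.5381, 0.4762] → [-0.2503, -0.4420, -0.3142, -0.8460, 0.5286, -0.0698]
J5: z=[0.3729, 0.4930, -0.7861] o=[0.0015, -0.4482, 0.5561] → [-0.1063, 0.2079, 0.0800, 0.3729, 0.4930, -0.7861]
J6: z=[0.0606, -0.8583, -0.5095] o=[-0.4522, -0.3785, 0.3846] → [0.4512, -0.2149, 0.4156, 0.0606, -0.8583, -0.5095]
V = J·q̇ = [0.6842, 0.0486, 0.1726, 0.6252, -1.5828, -0.4397]

0.6842 0.0486 0.1726 0.6252 -1.5828 -0.4397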